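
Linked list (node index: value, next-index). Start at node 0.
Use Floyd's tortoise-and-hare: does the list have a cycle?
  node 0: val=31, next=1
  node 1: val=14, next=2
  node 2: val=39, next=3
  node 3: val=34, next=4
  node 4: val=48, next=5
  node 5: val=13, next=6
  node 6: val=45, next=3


Floyd's tortoise (slow, +1) and hare (fast, +2):
  init: slow=0, fast=0
  step 1: slow=1, fast=2
  step 2: slow=2, fast=4
  step 3: slow=3, fast=6
  step 4: slow=4, fast=4
  slow == fast at node 4: cycle detected

Cycle: yes


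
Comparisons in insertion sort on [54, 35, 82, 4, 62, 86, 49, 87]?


Algorithm: insertion sort
Input: [54, 35, 82, 4, 62, 86, 49, 87]
Sorted: [4, 35, 49, 54, 62, 82, 86, 87]

14


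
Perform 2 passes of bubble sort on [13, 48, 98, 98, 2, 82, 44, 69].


Initial: [13, 48, 98, 98, 2, 82, 44, 69]
Pass 1: [13, 48, 98, 2, 82, 44, 69, 98] (4 swaps)
Pass 2: [13, 48, 2, 82, 44, 69, 98, 98] (4 swaps)

After 2 passes: [13, 48, 2, 82, 44, 69, 98, 98]


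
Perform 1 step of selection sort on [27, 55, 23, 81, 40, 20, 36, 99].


Initial: [27, 55, 23, 81, 40, 20, 36, 99]
Step 1: min=20 at 5
  Swap: [20, 55, 23, 81, 40, 27, 36, 99]

After 1 step: [20, 55, 23, 81, 40, 27, 36, 99]


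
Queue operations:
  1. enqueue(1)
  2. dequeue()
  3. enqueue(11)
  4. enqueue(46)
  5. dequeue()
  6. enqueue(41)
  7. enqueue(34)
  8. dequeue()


enqueue(1) -> [1]
dequeue()->1, []
enqueue(11) -> [11]
enqueue(46) -> [11, 46]
dequeue()->11, [46]
enqueue(41) -> [46, 41]
enqueue(34) -> [46, 41, 34]
dequeue()->46, [41, 34]

Final queue: [41, 34]


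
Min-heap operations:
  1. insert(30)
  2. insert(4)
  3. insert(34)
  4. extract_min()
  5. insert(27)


insert(30) -> [30]
insert(4) -> [4, 30]
insert(34) -> [4, 30, 34]
extract_min()->4, [30, 34]
insert(27) -> [27, 34, 30]

Final heap: [27, 34, 30]


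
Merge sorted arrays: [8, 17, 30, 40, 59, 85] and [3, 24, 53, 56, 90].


Take 3 from B
Take 8 from A
Take 17 from A
Take 24 from B
Take 30 from A
Take 40 from A
Take 53 from B
Take 56 from B
Take 59 from A
Take 85 from A

Merged: [3, 8, 17, 24, 30, 40, 53, 56, 59, 85, 90]


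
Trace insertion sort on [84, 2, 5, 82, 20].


Initial: [84, 2, 5, 82, 20]
Insert 2: [2, 84, 5, 82, 20]
Insert 5: [2, 5, 84, 82, 20]
Insert 82: [2, 5, 82, 84, 20]
Insert 20: [2, 5, 20, 82, 84]

Sorted: [2, 5, 20, 82, 84]


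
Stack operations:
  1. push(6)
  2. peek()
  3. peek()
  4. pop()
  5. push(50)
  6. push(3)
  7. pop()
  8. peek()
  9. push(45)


push(6) -> [6]
peek()->6
peek()->6
pop()->6, []
push(50) -> [50]
push(3) -> [50, 3]
pop()->3, [50]
peek()->50
push(45) -> [50, 45]

Final stack: [50, 45]


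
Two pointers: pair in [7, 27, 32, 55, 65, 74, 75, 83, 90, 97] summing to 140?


lo=0(7)+hi=9(97)=104
lo=1(27)+hi=9(97)=124
lo=2(32)+hi=9(97)=129
lo=3(55)+hi=9(97)=152
lo=3(55)+hi=8(90)=145
lo=3(55)+hi=7(83)=138
lo=4(65)+hi=7(83)=148
lo=4(65)+hi=6(75)=140

Yes: 65+75=140


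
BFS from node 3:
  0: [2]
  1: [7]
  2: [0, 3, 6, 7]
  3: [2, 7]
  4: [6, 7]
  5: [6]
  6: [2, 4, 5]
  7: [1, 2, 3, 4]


Visit 3, enqueue [2, 7]
Visit 2, enqueue [0, 6]
Visit 7, enqueue [1, 4]
Visit 0, enqueue []
Visit 6, enqueue [5]
Visit 1, enqueue []
Visit 4, enqueue []
Visit 5, enqueue []

BFS order: [3, 2, 7, 0, 6, 1, 4, 5]


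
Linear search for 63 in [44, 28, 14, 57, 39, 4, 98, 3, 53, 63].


i=0: 44!=63
i=1: 28!=63
i=2: 14!=63
i=3: 57!=63
i=4: 39!=63
i=5: 4!=63
i=6: 98!=63
i=7: 3!=63
i=8: 53!=63
i=9: 63==63 found!

Found at 9, 10 comps


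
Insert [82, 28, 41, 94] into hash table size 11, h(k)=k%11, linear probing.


Insert 82: h=5 -> slot 5
Insert 28: h=6 -> slot 6
Insert 41: h=8 -> slot 8
Insert 94: h=6, 1 probes -> slot 7

Table: [None, None, None, None, None, 82, 28, 94, 41, None, None]


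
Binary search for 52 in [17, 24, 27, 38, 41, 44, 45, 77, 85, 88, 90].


Step 1: lo=0, hi=10, mid=5, val=44
Step 2: lo=6, hi=10, mid=8, val=85
Step 3: lo=6, hi=7, mid=6, val=45
Step 4: lo=7, hi=7, mid=7, val=77

Not found


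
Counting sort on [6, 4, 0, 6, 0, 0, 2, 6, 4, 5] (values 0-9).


Input: [6, 4, 0, 6, 0, 0, 2, 6, 4, 5]
Counts: [3, 0, 1, 0, 2, 1, 3, 0, 0, 0]

Sorted: [0, 0, 0, 2, 4, 4, 5, 6, 6, 6]


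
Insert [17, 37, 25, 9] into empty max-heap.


Insert 17: [17]
Insert 37: [37, 17]
Insert 25: [37, 17, 25]
Insert 9: [37, 17, 25, 9]

Final heap: [37, 17, 25, 9]


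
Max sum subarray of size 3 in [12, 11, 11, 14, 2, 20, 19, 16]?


[0:3]: 34
[1:4]: 36
[2:5]: 27
[3:6]: 36
[4:7]: 41
[5:8]: 55

Max: 55 at [5:8]


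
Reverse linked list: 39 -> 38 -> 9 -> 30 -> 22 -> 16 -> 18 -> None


Step 1: curr=39, set curr.next=prev(None) | reversed so far: 39
Step 2: curr=38, set curr.next=prev(39) | reversed so far: 38 -> 39
Step 3: curr=9, set curr.next=prev(38) | reversed so far: 9 -> 38 -> 39
Step 4: curr=30, set curr.next=prev(9) | reversed so far: 30 -> 9 -> 38 -> 39
Step 5: curr=22, set curr.next=prev(30) | reversed so far: 22 -> 30 -> 9 -> 38 -> 39
Step 6: curr=16, set curr.next=prev(22) | reversed so far: 16 -> 22 -> 30 -> 9 -> 38 -> 39
Step 7: curr=18, set curr.next=prev(16) | reversed so far: 18 -> 16 -> 22 -> 30 -> 9 -> 38 -> 39

18 -> 16 -> 22 -> 30 -> 9 -> 38 -> 39 -> None


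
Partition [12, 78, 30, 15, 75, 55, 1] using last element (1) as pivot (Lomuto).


Pivot: 1
Place pivot at 0: [1, 78, 30, 15, 75, 55, 12]

Partitioned: [1, 78, 30, 15, 75, 55, 12]


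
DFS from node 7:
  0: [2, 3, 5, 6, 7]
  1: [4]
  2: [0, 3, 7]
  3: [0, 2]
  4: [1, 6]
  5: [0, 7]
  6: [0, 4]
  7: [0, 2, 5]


Visit 7, push [5, 2, 0]
Visit 0, push [6, 5, 3, 2]
Visit 2, push [3]
Visit 3, push []
Visit 5, push []
Visit 6, push [4]
Visit 4, push [1]
Visit 1, push []

DFS order: [7, 0, 2, 3, 5, 6, 4, 1]


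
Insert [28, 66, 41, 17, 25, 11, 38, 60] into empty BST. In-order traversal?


Insert 28: root
Insert 66: R from 28
Insert 41: R from 28 -> L from 66
Insert 17: L from 28
Insert 25: L from 28 -> R from 17
Insert 11: L from 28 -> L from 17
Insert 38: R from 28 -> L from 66 -> L from 41
Insert 60: R from 28 -> L from 66 -> R from 41

In-order: [11, 17, 25, 28, 38, 41, 60, 66]


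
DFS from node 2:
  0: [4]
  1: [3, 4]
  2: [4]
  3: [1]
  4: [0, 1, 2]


Visit 2, push [4]
Visit 4, push [1, 0]
Visit 0, push []
Visit 1, push [3]
Visit 3, push []

DFS order: [2, 4, 0, 1, 3]


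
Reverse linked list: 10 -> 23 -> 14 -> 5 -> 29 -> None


Step 1: curr=10, set curr.next=prev(None) | reversed so far: 10
Step 2: curr=23, set curr.next=prev(10) | reversed so far: 23 -> 10
Step 3: curr=14, set curr.next=prev(23) | reversed so far: 14 -> 23 -> 10
Step 4: curr=5, set curr.next=prev(14) | reversed so far: 5 -> 14 -> 23 -> 10
Step 5: curr=29, set curr.next=prev(5) | reversed so far: 29 -> 5 -> 14 -> 23 -> 10

29 -> 5 -> 14 -> 23 -> 10 -> None


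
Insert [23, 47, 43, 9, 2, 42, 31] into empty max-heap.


Insert 23: [23]
Insert 47: [47, 23]
Insert 43: [47, 23, 43]
Insert 9: [47, 23, 43, 9]
Insert 2: [47, 23, 43, 9, 2]
Insert 42: [47, 23, 43, 9, 2, 42]
Insert 31: [47, 23, 43, 9, 2, 42, 31]

Final heap: [47, 23, 43, 9, 2, 42, 31]


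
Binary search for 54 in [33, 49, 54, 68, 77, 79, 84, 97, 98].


Step 1: lo=0, hi=8, mid=4, val=77
Step 2: lo=0, hi=3, mid=1, val=49
Step 3: lo=2, hi=3, mid=2, val=54

Found at index 2


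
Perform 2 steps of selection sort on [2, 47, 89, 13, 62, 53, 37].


Initial: [2, 47, 89, 13, 62, 53, 37]
Step 1: min=2 at 0
  Swap: [2, 47, 89, 13, 62, 53, 37]
Step 2: min=13 at 3
  Swap: [2, 13, 89, 47, 62, 53, 37]

After 2 steps: [2, 13, 89, 47, 62, 53, 37]


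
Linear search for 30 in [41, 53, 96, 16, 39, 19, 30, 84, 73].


i=0: 41!=30
i=1: 53!=30
i=2: 96!=30
i=3: 16!=30
i=4: 39!=30
i=5: 19!=30
i=6: 30==30 found!

Found at 6, 7 comps


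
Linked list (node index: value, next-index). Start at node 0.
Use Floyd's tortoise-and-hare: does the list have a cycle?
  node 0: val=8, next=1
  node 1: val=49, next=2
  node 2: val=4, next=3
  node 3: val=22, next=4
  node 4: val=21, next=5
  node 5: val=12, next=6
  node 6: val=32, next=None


Floyd's tortoise (slow, +1) and hare (fast, +2):
  init: slow=0, fast=0
  step 1: slow=1, fast=2
  step 2: slow=2, fast=4
  step 3: slow=3, fast=6
  step 4: fast -> None, no cycle

Cycle: no


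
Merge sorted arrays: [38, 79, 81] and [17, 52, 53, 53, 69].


Take 17 from B
Take 38 from A
Take 52 from B
Take 53 from B
Take 53 from B
Take 69 from B

Merged: [17, 38, 52, 53, 53, 69, 79, 81]


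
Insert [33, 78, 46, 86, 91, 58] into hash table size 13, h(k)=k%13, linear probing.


Insert 33: h=7 -> slot 7
Insert 78: h=0 -> slot 0
Insert 46: h=7, 1 probes -> slot 8
Insert 86: h=8, 1 probes -> slot 9
Insert 91: h=0, 1 probes -> slot 1
Insert 58: h=6 -> slot 6

Table: [78, 91, None, None, None, None, 58, 33, 46, 86, None, None, None]


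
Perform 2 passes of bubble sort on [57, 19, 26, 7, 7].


Initial: [57, 19, 26, 7, 7]
Pass 1: [19, 26, 7, 7, 57] (4 swaps)
Pass 2: [19, 7, 7, 26, 57] (2 swaps)

After 2 passes: [19, 7, 7, 26, 57]


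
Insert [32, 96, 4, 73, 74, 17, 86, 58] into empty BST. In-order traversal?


Insert 32: root
Insert 96: R from 32
Insert 4: L from 32
Insert 73: R from 32 -> L from 96
Insert 74: R from 32 -> L from 96 -> R from 73
Insert 17: L from 32 -> R from 4
Insert 86: R from 32 -> L from 96 -> R from 73 -> R from 74
Insert 58: R from 32 -> L from 96 -> L from 73

In-order: [4, 17, 32, 58, 73, 74, 86, 96]


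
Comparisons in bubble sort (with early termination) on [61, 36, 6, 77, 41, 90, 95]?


Algorithm: bubble sort (with early termination)
Input: [61, 36, 6, 77, 41, 90, 95]
Sorted: [6, 36, 41, 61, 77, 90, 95]

15


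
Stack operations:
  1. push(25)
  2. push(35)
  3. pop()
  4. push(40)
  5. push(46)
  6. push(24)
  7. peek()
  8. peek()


push(25) -> [25]
push(35) -> [25, 35]
pop()->35, [25]
push(40) -> [25, 40]
push(46) -> [25, 40, 46]
push(24) -> [25, 40, 46, 24]
peek()->24
peek()->24

Final stack: [25, 40, 46, 24]


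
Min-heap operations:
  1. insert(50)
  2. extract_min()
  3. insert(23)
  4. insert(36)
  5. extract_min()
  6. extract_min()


insert(50) -> [50]
extract_min()->50, []
insert(23) -> [23]
insert(36) -> [23, 36]
extract_min()->23, [36]
extract_min()->36, []

Final heap: []


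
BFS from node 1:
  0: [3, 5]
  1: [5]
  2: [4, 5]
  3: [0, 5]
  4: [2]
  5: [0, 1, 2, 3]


Visit 1, enqueue [5]
Visit 5, enqueue [0, 2, 3]
Visit 0, enqueue []
Visit 2, enqueue [4]
Visit 3, enqueue []
Visit 4, enqueue []

BFS order: [1, 5, 0, 2, 3, 4]


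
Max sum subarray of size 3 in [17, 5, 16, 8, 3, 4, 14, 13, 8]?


[0:3]: 38
[1:4]: 29
[2:5]: 27
[3:6]: 15
[4:7]: 21
[5:8]: 31
[6:9]: 35

Max: 38 at [0:3]


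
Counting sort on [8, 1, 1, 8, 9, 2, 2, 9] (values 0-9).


Input: [8, 1, 1, 8, 9, 2, 2, 9]
Counts: [0, 2, 2, 0, 0, 0, 0, 0, 2, 2]

Sorted: [1, 1, 2, 2, 8, 8, 9, 9]


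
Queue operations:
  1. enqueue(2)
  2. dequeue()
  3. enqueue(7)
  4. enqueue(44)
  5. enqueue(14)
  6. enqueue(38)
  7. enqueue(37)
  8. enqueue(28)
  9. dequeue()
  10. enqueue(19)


enqueue(2) -> [2]
dequeue()->2, []
enqueue(7) -> [7]
enqueue(44) -> [7, 44]
enqueue(14) -> [7, 44, 14]
enqueue(38) -> [7, 44, 14, 38]
enqueue(37) -> [7, 44, 14, 38, 37]
enqueue(28) -> [7, 44, 14, 38, 37, 28]
dequeue()->7, [44, 14, 38, 37, 28]
enqueue(19) -> [44, 14, 38, 37, 28, 19]

Final queue: [44, 14, 38, 37, 28, 19]


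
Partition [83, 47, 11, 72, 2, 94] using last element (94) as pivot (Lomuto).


Pivot: 94
  83 <= 94: advance i (no swap)
  47 <= 94: advance i (no swap)
  11 <= 94: advance i (no swap)
  72 <= 94: advance i (no swap)
  2 <= 94: advance i (no swap)
Place pivot at 5: [83, 47, 11, 72, 2, 94]

Partitioned: [83, 47, 11, 72, 2, 94]


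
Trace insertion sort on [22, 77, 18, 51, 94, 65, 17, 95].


Initial: [22, 77, 18, 51, 94, 65, 17, 95]
Insert 77: [22, 77, 18, 51, 94, 65, 17, 95]
Insert 18: [18, 22, 77, 51, 94, 65, 17, 95]
Insert 51: [18, 22, 51, 77, 94, 65, 17, 95]
Insert 94: [18, 22, 51, 77, 94, 65, 17, 95]
Insert 65: [18, 22, 51, 65, 77, 94, 17, 95]
Insert 17: [17, 18, 22, 51, 65, 77, 94, 95]
Insert 95: [17, 18, 22, 51, 65, 77, 94, 95]

Sorted: [17, 18, 22, 51, 65, 77, 94, 95]


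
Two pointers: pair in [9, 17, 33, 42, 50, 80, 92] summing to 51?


lo=0(9)+hi=6(92)=101
lo=0(9)+hi=5(80)=89
lo=0(9)+hi=4(50)=59
lo=0(9)+hi=3(42)=51

Yes: 9+42=51


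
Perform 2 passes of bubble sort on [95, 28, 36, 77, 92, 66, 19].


Initial: [95, 28, 36, 77, 92, 66, 19]
Pass 1: [28, 36, 77, 92, 66, 19, 95] (6 swaps)
Pass 2: [28, 36, 77, 66, 19, 92, 95] (2 swaps)

After 2 passes: [28, 36, 77, 66, 19, 92, 95]


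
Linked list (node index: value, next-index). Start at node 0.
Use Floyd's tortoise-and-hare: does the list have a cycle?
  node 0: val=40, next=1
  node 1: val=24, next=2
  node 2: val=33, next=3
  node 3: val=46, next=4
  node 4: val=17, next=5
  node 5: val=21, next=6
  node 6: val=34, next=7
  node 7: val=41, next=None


Floyd's tortoise (slow, +1) and hare (fast, +2):
  init: slow=0, fast=0
  step 1: slow=1, fast=2
  step 2: slow=2, fast=4
  step 3: slow=3, fast=6
  step 4: fast 6->7->None, no cycle

Cycle: no


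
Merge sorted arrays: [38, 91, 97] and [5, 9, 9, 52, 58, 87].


Take 5 from B
Take 9 from B
Take 9 from B
Take 38 from A
Take 52 from B
Take 58 from B
Take 87 from B

Merged: [5, 9, 9, 38, 52, 58, 87, 91, 97]


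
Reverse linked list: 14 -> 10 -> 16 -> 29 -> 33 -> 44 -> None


Step 1: curr=14, set curr.next=prev(None) | reversed so far: 14
Step 2: curr=10, set curr.next=prev(14) | reversed so far: 10 -> 14
Step 3: curr=16, set curr.next=prev(10) | reversed so far: 16 -> 10 -> 14
Step 4: curr=29, set curr.next=prev(16) | reversed so far: 29 -> 16 -> 10 -> 14
Step 5: curr=33, set curr.next=prev(29) | reversed so far: 33 -> 29 -> 16 -> 10 -> 14
Step 6: curr=44, set curr.next=prev(33) | reversed so far: 44 -> 33 -> 29 -> 16 -> 10 -> 14

44 -> 33 -> 29 -> 16 -> 10 -> 14 -> None


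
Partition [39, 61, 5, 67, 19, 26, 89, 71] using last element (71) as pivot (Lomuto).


Pivot: 71
  39 <= 71: advance i (no swap)
  61 <= 71: advance i (no swap)
  5 <= 71: advance i (no swap)
  67 <= 71: advance i (no swap)
  19 <= 71: advance i (no swap)
  26 <= 71: advance i (no swap)
Place pivot at 6: [39, 61, 5, 67, 19, 26, 71, 89]

Partitioned: [39, 61, 5, 67, 19, 26, 71, 89]


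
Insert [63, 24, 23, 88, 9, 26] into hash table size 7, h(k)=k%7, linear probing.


Insert 63: h=0 -> slot 0
Insert 24: h=3 -> slot 3
Insert 23: h=2 -> slot 2
Insert 88: h=4 -> slot 4
Insert 9: h=2, 3 probes -> slot 5
Insert 26: h=5, 1 probes -> slot 6

Table: [63, None, 23, 24, 88, 9, 26]


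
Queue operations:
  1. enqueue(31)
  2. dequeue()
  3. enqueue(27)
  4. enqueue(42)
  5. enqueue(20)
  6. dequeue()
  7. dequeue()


enqueue(31) -> [31]
dequeue()->31, []
enqueue(27) -> [27]
enqueue(42) -> [27, 42]
enqueue(20) -> [27, 42, 20]
dequeue()->27, [42, 20]
dequeue()->42, [20]

Final queue: [20]


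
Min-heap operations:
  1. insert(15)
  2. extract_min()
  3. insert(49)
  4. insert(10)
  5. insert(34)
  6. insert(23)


insert(15) -> [15]
extract_min()->15, []
insert(49) -> [49]
insert(10) -> [10, 49]
insert(34) -> [10, 49, 34]
insert(23) -> [10, 23, 34, 49]

Final heap: [10, 23, 34, 49]


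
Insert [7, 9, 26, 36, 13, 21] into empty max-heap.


Insert 7: [7]
Insert 9: [9, 7]
Insert 26: [26, 7, 9]
Insert 36: [36, 26, 9, 7]
Insert 13: [36, 26, 9, 7, 13]
Insert 21: [36, 26, 21, 7, 13, 9]

Final heap: [36, 26, 21, 7, 13, 9]


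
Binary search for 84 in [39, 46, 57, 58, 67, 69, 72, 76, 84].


Step 1: lo=0, hi=8, mid=4, val=67
Step 2: lo=5, hi=8, mid=6, val=72
Step 3: lo=7, hi=8, mid=7, val=76
Step 4: lo=8, hi=8, mid=8, val=84

Found at index 8


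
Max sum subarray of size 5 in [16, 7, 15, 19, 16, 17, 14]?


[0:5]: 73
[1:6]: 74
[2:7]: 81

Max: 81 at [2:7]


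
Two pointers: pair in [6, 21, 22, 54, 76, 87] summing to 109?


lo=0(6)+hi=5(87)=93
lo=1(21)+hi=5(87)=108
lo=2(22)+hi=5(87)=109

Yes: 22+87=109


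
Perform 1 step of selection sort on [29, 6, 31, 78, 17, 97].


Initial: [29, 6, 31, 78, 17, 97]
Step 1: min=6 at 1
  Swap: [6, 29, 31, 78, 17, 97]

After 1 step: [6, 29, 31, 78, 17, 97]


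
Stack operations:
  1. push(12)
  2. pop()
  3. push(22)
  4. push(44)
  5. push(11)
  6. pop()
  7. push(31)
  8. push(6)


push(12) -> [12]
pop()->12, []
push(22) -> [22]
push(44) -> [22, 44]
push(11) -> [22, 44, 11]
pop()->11, [22, 44]
push(31) -> [22, 44, 31]
push(6) -> [22, 44, 31, 6]

Final stack: [22, 44, 31, 6]


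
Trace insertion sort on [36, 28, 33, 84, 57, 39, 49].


Initial: [36, 28, 33, 84, 57, 39, 49]
Insert 28: [28, 36, 33, 84, 57, 39, 49]
Insert 33: [28, 33, 36, 84, 57, 39, 49]
Insert 84: [28, 33, 36, 84, 57, 39, 49]
Insert 57: [28, 33, 36, 57, 84, 39, 49]
Insert 39: [28, 33, 36, 39, 57, 84, 49]
Insert 49: [28, 33, 36, 39, 49, 57, 84]

Sorted: [28, 33, 36, 39, 49, 57, 84]


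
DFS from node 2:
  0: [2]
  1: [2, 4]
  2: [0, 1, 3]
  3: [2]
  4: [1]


Visit 2, push [3, 1, 0]
Visit 0, push []
Visit 1, push [4]
Visit 4, push []
Visit 3, push []

DFS order: [2, 0, 1, 4, 3]


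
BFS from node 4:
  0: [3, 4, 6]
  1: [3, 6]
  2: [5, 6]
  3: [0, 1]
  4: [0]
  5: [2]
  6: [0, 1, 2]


Visit 4, enqueue [0]
Visit 0, enqueue [3, 6]
Visit 3, enqueue [1]
Visit 6, enqueue [2]
Visit 1, enqueue []
Visit 2, enqueue [5]
Visit 5, enqueue []

BFS order: [4, 0, 3, 6, 1, 2, 5]


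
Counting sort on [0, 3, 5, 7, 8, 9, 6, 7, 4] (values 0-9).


Input: [0, 3, 5, 7, 8, 9, 6, 7, 4]
Counts: [1, 0, 0, 1, 1, 1, 1, 2, 1, 1]

Sorted: [0, 3, 4, 5, 6, 7, 7, 8, 9]


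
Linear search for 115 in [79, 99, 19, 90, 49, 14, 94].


i=0: 79!=115
i=1: 99!=115
i=2: 19!=115
i=3: 90!=115
i=4: 49!=115
i=5: 14!=115
i=6: 94!=115

Not found, 7 comps


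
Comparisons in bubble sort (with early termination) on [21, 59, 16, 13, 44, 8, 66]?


Algorithm: bubble sort (with early termination)
Input: [21, 59, 16, 13, 44, 8, 66]
Sorted: [8, 13, 16, 21, 44, 59, 66]

21


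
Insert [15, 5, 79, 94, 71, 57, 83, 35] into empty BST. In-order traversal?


Insert 15: root
Insert 5: L from 15
Insert 79: R from 15
Insert 94: R from 15 -> R from 79
Insert 71: R from 15 -> L from 79
Insert 57: R from 15 -> L from 79 -> L from 71
Insert 83: R from 15 -> R from 79 -> L from 94
Insert 35: R from 15 -> L from 79 -> L from 71 -> L from 57

In-order: [5, 15, 35, 57, 71, 79, 83, 94]


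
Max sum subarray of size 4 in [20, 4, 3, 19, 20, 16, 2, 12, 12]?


[0:4]: 46
[1:5]: 46
[2:6]: 58
[3:7]: 57
[4:8]: 50
[5:9]: 42

Max: 58 at [2:6]


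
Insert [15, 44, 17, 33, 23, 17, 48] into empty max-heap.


Insert 15: [15]
Insert 44: [44, 15]
Insert 17: [44, 15, 17]
Insert 33: [44, 33, 17, 15]
Insert 23: [44, 33, 17, 15, 23]
Insert 17: [44, 33, 17, 15, 23, 17]
Insert 48: [48, 33, 44, 15, 23, 17, 17]

Final heap: [48, 33, 44, 15, 23, 17, 17]


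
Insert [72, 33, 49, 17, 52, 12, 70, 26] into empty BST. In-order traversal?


Insert 72: root
Insert 33: L from 72
Insert 49: L from 72 -> R from 33
Insert 17: L from 72 -> L from 33
Insert 52: L from 72 -> R from 33 -> R from 49
Insert 12: L from 72 -> L from 33 -> L from 17
Insert 70: L from 72 -> R from 33 -> R from 49 -> R from 52
Insert 26: L from 72 -> L from 33 -> R from 17

In-order: [12, 17, 26, 33, 49, 52, 70, 72]


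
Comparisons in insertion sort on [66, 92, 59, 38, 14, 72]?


Algorithm: insertion sort
Input: [66, 92, 59, 38, 14, 72]
Sorted: [14, 38, 59, 66, 72, 92]

12


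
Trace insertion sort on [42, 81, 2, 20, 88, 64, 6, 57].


Initial: [42, 81, 2, 20, 88, 64, 6, 57]
Insert 81: [42, 81, 2, 20, 88, 64, 6, 57]
Insert 2: [2, 42, 81, 20, 88, 64, 6, 57]
Insert 20: [2, 20, 42, 81, 88, 64, 6, 57]
Insert 88: [2, 20, 42, 81, 88, 64, 6, 57]
Insert 64: [2, 20, 42, 64, 81, 88, 6, 57]
Insert 6: [2, 6, 20, 42, 64, 81, 88, 57]
Insert 57: [2, 6, 20, 42, 57, 64, 81, 88]

Sorted: [2, 6, 20, 42, 57, 64, 81, 88]


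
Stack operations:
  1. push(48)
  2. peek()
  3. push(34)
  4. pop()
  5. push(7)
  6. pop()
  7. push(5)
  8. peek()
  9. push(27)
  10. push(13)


push(48) -> [48]
peek()->48
push(34) -> [48, 34]
pop()->34, [48]
push(7) -> [48, 7]
pop()->7, [48]
push(5) -> [48, 5]
peek()->5
push(27) -> [48, 5, 27]
push(13) -> [48, 5, 27, 13]

Final stack: [48, 5, 27, 13]


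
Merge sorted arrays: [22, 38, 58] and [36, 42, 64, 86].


Take 22 from A
Take 36 from B
Take 38 from A
Take 42 from B
Take 58 from A

Merged: [22, 36, 38, 42, 58, 64, 86]


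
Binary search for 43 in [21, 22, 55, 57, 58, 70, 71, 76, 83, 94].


Step 1: lo=0, hi=9, mid=4, val=58
Step 2: lo=0, hi=3, mid=1, val=22
Step 3: lo=2, hi=3, mid=2, val=55

Not found


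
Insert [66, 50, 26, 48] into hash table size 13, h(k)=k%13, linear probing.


Insert 66: h=1 -> slot 1
Insert 50: h=11 -> slot 11
Insert 26: h=0 -> slot 0
Insert 48: h=9 -> slot 9

Table: [26, 66, None, None, None, None, None, None, None, 48, None, 50, None]


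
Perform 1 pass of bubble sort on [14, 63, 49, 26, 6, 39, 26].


Initial: [14, 63, 49, 26, 6, 39, 26]
Pass 1: [14, 49, 26, 6, 39, 26, 63] (5 swaps)

After 1 pass: [14, 49, 26, 6, 39, 26, 63]


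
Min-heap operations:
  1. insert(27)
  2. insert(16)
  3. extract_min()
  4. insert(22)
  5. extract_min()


insert(27) -> [27]
insert(16) -> [16, 27]
extract_min()->16, [27]
insert(22) -> [22, 27]
extract_min()->22, [27]

Final heap: [27]


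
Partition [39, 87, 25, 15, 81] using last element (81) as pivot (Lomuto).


Pivot: 81
  39 <= 81: advance i (no swap)
  25 <= 81: swap -> [39, 25, 87, 15, 81]
  15 <= 81: swap -> [39, 25, 15, 87, 81]
Place pivot at 3: [39, 25, 15, 81, 87]

Partitioned: [39, 25, 15, 81, 87]


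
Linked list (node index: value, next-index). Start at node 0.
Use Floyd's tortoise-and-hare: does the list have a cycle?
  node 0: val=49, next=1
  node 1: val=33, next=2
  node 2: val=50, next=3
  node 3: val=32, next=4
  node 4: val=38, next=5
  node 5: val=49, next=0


Floyd's tortoise (slow, +1) and hare (fast, +2):
  init: slow=0, fast=0
  step 1: slow=1, fast=2
  step 2: slow=2, fast=4
  step 3: slow=3, fast=0
  step 4: slow=4, fast=2
  step 5: slow=5, fast=4
  step 6: slow=0, fast=0
  slow == fast at node 0: cycle detected

Cycle: yes


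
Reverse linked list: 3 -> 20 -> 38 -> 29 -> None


Step 1: curr=3, set curr.next=prev(None) | reversed so far: 3
Step 2: curr=20, set curr.next=prev(3) | reversed so far: 20 -> 3
Step 3: curr=38, set curr.next=prev(20) | reversed so far: 38 -> 20 -> 3
Step 4: curr=29, set curr.next=prev(38) | reversed so far: 29 -> 38 -> 20 -> 3

29 -> 38 -> 20 -> 3 -> None


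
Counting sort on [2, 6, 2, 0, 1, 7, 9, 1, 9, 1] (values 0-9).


Input: [2, 6, 2, 0, 1, 7, 9, 1, 9, 1]
Counts: [1, 3, 2, 0, 0, 0, 1, 1, 0, 2]

Sorted: [0, 1, 1, 1, 2, 2, 6, 7, 9, 9]


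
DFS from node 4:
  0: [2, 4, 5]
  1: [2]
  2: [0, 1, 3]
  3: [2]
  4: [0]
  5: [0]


Visit 4, push [0]
Visit 0, push [5, 2]
Visit 2, push [3, 1]
Visit 1, push []
Visit 3, push []
Visit 5, push []

DFS order: [4, 0, 2, 1, 3, 5]


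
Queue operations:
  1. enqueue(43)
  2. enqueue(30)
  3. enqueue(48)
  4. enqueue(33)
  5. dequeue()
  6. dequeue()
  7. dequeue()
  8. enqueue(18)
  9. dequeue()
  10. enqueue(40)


enqueue(43) -> [43]
enqueue(30) -> [43, 30]
enqueue(48) -> [43, 30, 48]
enqueue(33) -> [43, 30, 48, 33]
dequeue()->43, [30, 48, 33]
dequeue()->30, [48, 33]
dequeue()->48, [33]
enqueue(18) -> [33, 18]
dequeue()->33, [18]
enqueue(40) -> [18, 40]

Final queue: [18, 40]


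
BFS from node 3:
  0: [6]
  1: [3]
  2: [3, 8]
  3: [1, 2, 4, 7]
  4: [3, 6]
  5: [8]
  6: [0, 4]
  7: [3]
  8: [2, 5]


Visit 3, enqueue [1, 2, 4, 7]
Visit 1, enqueue []
Visit 2, enqueue [8]
Visit 4, enqueue [6]
Visit 7, enqueue []
Visit 8, enqueue [5]
Visit 6, enqueue [0]
Visit 5, enqueue []
Visit 0, enqueue []

BFS order: [3, 1, 2, 4, 7, 8, 6, 5, 0]


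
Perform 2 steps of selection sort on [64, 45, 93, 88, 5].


Initial: [64, 45, 93, 88, 5]
Step 1: min=5 at 4
  Swap: [5, 45, 93, 88, 64]
Step 2: min=45 at 1
  Swap: [5, 45, 93, 88, 64]

After 2 steps: [5, 45, 93, 88, 64]


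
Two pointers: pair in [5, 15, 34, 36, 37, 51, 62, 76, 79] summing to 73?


lo=0(5)+hi=8(79)=84
lo=0(5)+hi=7(76)=81
lo=0(5)+hi=6(62)=67
lo=1(15)+hi=6(62)=77
lo=1(15)+hi=5(51)=66
lo=2(34)+hi=5(51)=85
lo=2(34)+hi=4(37)=71
lo=3(36)+hi=4(37)=73

Yes: 36+37=73


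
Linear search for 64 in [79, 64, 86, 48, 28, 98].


i=0: 79!=64
i=1: 64==64 found!

Found at 1, 2 comps


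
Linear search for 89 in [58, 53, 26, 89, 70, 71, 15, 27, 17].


i=0: 58!=89
i=1: 53!=89
i=2: 26!=89
i=3: 89==89 found!

Found at 3, 4 comps


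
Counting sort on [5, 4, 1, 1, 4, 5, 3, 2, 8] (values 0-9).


Input: [5, 4, 1, 1, 4, 5, 3, 2, 8]
Counts: [0, 2, 1, 1, 2, 2, 0, 0, 1, 0]

Sorted: [1, 1, 2, 3, 4, 4, 5, 5, 8]


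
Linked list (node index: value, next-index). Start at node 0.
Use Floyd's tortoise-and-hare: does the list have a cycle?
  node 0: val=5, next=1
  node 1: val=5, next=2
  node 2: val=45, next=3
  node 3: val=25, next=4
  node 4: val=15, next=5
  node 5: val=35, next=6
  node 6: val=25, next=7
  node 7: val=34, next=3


Floyd's tortoise (slow, +1) and hare (fast, +2):
  init: slow=0, fast=0
  step 1: slow=1, fast=2
  step 2: slow=2, fast=4
  step 3: slow=3, fast=6
  step 4: slow=4, fast=3
  step 5: slow=5, fast=5
  slow == fast at node 5: cycle detected

Cycle: yes


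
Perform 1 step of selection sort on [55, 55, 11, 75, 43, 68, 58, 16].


Initial: [55, 55, 11, 75, 43, 68, 58, 16]
Step 1: min=11 at 2
  Swap: [11, 55, 55, 75, 43, 68, 58, 16]

After 1 step: [11, 55, 55, 75, 43, 68, 58, 16]


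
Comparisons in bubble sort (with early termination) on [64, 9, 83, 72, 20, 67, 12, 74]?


Algorithm: bubble sort (with early termination)
Input: [64, 9, 83, 72, 20, 67, 12, 74]
Sorted: [9, 12, 20, 64, 67, 72, 74, 83]

27


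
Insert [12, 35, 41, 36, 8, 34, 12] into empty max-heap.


Insert 12: [12]
Insert 35: [35, 12]
Insert 41: [41, 12, 35]
Insert 36: [41, 36, 35, 12]
Insert 8: [41, 36, 35, 12, 8]
Insert 34: [41, 36, 35, 12, 8, 34]
Insert 12: [41, 36, 35, 12, 8, 34, 12]

Final heap: [41, 36, 35, 12, 8, 34, 12]


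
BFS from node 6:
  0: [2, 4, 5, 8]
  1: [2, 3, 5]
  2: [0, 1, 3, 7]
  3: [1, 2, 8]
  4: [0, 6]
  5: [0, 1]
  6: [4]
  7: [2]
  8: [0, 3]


Visit 6, enqueue [4]
Visit 4, enqueue [0]
Visit 0, enqueue [2, 5, 8]
Visit 2, enqueue [1, 3, 7]
Visit 5, enqueue []
Visit 8, enqueue []
Visit 1, enqueue []
Visit 3, enqueue []
Visit 7, enqueue []

BFS order: [6, 4, 0, 2, 5, 8, 1, 3, 7]


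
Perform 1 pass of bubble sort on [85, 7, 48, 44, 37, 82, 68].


Initial: [85, 7, 48, 44, 37, 82, 68]
Pass 1: [7, 48, 44, 37, 82, 68, 85] (6 swaps)

After 1 pass: [7, 48, 44, 37, 82, 68, 85]


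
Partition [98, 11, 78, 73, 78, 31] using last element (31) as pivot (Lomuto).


Pivot: 31
  11 <= 31: swap -> [11, 98, 78, 73, 78, 31]
Place pivot at 1: [11, 31, 78, 73, 78, 98]

Partitioned: [11, 31, 78, 73, 78, 98]


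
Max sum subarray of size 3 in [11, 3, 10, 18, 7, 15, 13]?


[0:3]: 24
[1:4]: 31
[2:5]: 35
[3:6]: 40
[4:7]: 35

Max: 40 at [3:6]


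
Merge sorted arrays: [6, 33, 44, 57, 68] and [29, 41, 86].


Take 6 from A
Take 29 from B
Take 33 from A
Take 41 from B
Take 44 from A
Take 57 from A
Take 68 from A

Merged: [6, 29, 33, 41, 44, 57, 68, 86]


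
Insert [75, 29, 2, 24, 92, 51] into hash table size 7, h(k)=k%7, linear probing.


Insert 75: h=5 -> slot 5
Insert 29: h=1 -> slot 1
Insert 2: h=2 -> slot 2
Insert 24: h=3 -> slot 3
Insert 92: h=1, 3 probes -> slot 4
Insert 51: h=2, 4 probes -> slot 6

Table: [None, 29, 2, 24, 92, 75, 51]


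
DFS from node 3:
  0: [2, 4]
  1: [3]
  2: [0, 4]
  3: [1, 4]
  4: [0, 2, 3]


Visit 3, push [4, 1]
Visit 1, push []
Visit 4, push [2, 0]
Visit 0, push [2]
Visit 2, push []

DFS order: [3, 1, 4, 0, 2]


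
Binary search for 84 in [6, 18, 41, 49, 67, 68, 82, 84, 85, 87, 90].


Step 1: lo=0, hi=10, mid=5, val=68
Step 2: lo=6, hi=10, mid=8, val=85
Step 3: lo=6, hi=7, mid=6, val=82
Step 4: lo=7, hi=7, mid=7, val=84

Found at index 7


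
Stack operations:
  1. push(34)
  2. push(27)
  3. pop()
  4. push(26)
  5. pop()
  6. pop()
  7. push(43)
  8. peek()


push(34) -> [34]
push(27) -> [34, 27]
pop()->27, [34]
push(26) -> [34, 26]
pop()->26, [34]
pop()->34, []
push(43) -> [43]
peek()->43

Final stack: [43]


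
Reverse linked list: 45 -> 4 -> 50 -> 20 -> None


Step 1: curr=45, set curr.next=prev(None) | reversed so far: 45
Step 2: curr=4, set curr.next=prev(45) | reversed so far: 4 -> 45
Step 3: curr=50, set curr.next=prev(4) | reversed so far: 50 -> 4 -> 45
Step 4: curr=20, set curr.next=prev(50) | reversed so far: 20 -> 50 -> 4 -> 45

20 -> 50 -> 4 -> 45 -> None


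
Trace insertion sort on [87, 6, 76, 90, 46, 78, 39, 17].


Initial: [87, 6, 76, 90, 46, 78, 39, 17]
Insert 6: [6, 87, 76, 90, 46, 78, 39, 17]
Insert 76: [6, 76, 87, 90, 46, 78, 39, 17]
Insert 90: [6, 76, 87, 90, 46, 78, 39, 17]
Insert 46: [6, 46, 76, 87, 90, 78, 39, 17]
Insert 78: [6, 46, 76, 78, 87, 90, 39, 17]
Insert 39: [6, 39, 46, 76, 78, 87, 90, 17]
Insert 17: [6, 17, 39, 46, 76, 78, 87, 90]

Sorted: [6, 17, 39, 46, 76, 78, 87, 90]


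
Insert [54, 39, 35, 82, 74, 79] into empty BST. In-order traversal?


Insert 54: root
Insert 39: L from 54
Insert 35: L from 54 -> L from 39
Insert 82: R from 54
Insert 74: R from 54 -> L from 82
Insert 79: R from 54 -> L from 82 -> R from 74

In-order: [35, 39, 54, 74, 79, 82]


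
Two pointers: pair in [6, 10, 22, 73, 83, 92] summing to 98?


lo=0(6)+hi=5(92)=98

Yes: 6+92=98


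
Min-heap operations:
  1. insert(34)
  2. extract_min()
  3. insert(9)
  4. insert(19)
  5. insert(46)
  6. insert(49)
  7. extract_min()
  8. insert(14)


insert(34) -> [34]
extract_min()->34, []
insert(9) -> [9]
insert(19) -> [9, 19]
insert(46) -> [9, 19, 46]
insert(49) -> [9, 19, 46, 49]
extract_min()->9, [19, 49, 46]
insert(14) -> [14, 19, 46, 49]

Final heap: [14, 19, 46, 49]


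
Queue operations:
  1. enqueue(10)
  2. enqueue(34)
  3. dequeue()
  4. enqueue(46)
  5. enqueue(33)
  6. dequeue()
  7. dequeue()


enqueue(10) -> [10]
enqueue(34) -> [10, 34]
dequeue()->10, [34]
enqueue(46) -> [34, 46]
enqueue(33) -> [34, 46, 33]
dequeue()->34, [46, 33]
dequeue()->46, [33]

Final queue: [33]


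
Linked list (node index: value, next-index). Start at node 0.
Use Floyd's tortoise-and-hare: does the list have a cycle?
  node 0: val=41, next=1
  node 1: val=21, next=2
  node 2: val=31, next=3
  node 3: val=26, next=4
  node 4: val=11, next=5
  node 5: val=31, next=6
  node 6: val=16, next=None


Floyd's tortoise (slow, +1) and hare (fast, +2):
  init: slow=0, fast=0
  step 1: slow=1, fast=2
  step 2: slow=2, fast=4
  step 3: slow=3, fast=6
  step 4: fast -> None, no cycle

Cycle: no


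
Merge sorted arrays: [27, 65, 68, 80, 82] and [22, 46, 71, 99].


Take 22 from B
Take 27 from A
Take 46 from B
Take 65 from A
Take 68 from A
Take 71 from B
Take 80 from A
Take 82 from A

Merged: [22, 27, 46, 65, 68, 71, 80, 82, 99]


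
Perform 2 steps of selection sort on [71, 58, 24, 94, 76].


Initial: [71, 58, 24, 94, 76]
Step 1: min=24 at 2
  Swap: [24, 58, 71, 94, 76]
Step 2: min=58 at 1
  Swap: [24, 58, 71, 94, 76]

After 2 steps: [24, 58, 71, 94, 76]


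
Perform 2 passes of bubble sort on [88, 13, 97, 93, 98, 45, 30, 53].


Initial: [88, 13, 97, 93, 98, 45, 30, 53]
Pass 1: [13, 88, 93, 97, 45, 30, 53, 98] (5 swaps)
Pass 2: [13, 88, 93, 45, 30, 53, 97, 98] (3 swaps)

After 2 passes: [13, 88, 93, 45, 30, 53, 97, 98]


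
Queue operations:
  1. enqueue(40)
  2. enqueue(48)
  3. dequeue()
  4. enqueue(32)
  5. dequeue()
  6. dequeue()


enqueue(40) -> [40]
enqueue(48) -> [40, 48]
dequeue()->40, [48]
enqueue(32) -> [48, 32]
dequeue()->48, [32]
dequeue()->32, []

Final queue: []


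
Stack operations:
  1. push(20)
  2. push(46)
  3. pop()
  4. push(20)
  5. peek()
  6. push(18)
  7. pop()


push(20) -> [20]
push(46) -> [20, 46]
pop()->46, [20]
push(20) -> [20, 20]
peek()->20
push(18) -> [20, 20, 18]
pop()->18, [20, 20]

Final stack: [20, 20]


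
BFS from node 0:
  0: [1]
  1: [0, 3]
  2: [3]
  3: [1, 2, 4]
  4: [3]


Visit 0, enqueue [1]
Visit 1, enqueue [3]
Visit 3, enqueue [2, 4]
Visit 2, enqueue []
Visit 4, enqueue []

BFS order: [0, 1, 3, 2, 4]


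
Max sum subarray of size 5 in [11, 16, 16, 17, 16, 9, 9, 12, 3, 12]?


[0:5]: 76
[1:6]: 74
[2:7]: 67
[3:8]: 63
[4:9]: 49
[5:10]: 45

Max: 76 at [0:5]


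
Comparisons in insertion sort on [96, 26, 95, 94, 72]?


Algorithm: insertion sort
Input: [96, 26, 95, 94, 72]
Sorted: [26, 72, 94, 95, 96]

10


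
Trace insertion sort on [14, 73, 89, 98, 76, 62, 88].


Initial: [14, 73, 89, 98, 76, 62, 88]
Insert 73: [14, 73, 89, 98, 76, 62, 88]
Insert 89: [14, 73, 89, 98, 76, 62, 88]
Insert 98: [14, 73, 89, 98, 76, 62, 88]
Insert 76: [14, 73, 76, 89, 98, 62, 88]
Insert 62: [14, 62, 73, 76, 89, 98, 88]
Insert 88: [14, 62, 73, 76, 88, 89, 98]

Sorted: [14, 62, 73, 76, 88, 89, 98]


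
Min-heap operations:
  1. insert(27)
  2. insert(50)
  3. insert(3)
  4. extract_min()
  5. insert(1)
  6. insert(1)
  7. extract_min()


insert(27) -> [27]
insert(50) -> [27, 50]
insert(3) -> [3, 50, 27]
extract_min()->3, [27, 50]
insert(1) -> [1, 50, 27]
insert(1) -> [1, 1, 27, 50]
extract_min()->1, [1, 50, 27]

Final heap: [1, 50, 27]


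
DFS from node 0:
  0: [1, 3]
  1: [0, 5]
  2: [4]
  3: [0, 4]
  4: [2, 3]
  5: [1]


Visit 0, push [3, 1]
Visit 1, push [5]
Visit 5, push []
Visit 3, push [4]
Visit 4, push [2]
Visit 2, push []

DFS order: [0, 1, 5, 3, 4, 2]


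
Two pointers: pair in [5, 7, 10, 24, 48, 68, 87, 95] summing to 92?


lo=0(5)+hi=7(95)=100
lo=0(5)+hi=6(87)=92

Yes: 5+87=92


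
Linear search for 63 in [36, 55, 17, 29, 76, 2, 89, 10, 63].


i=0: 36!=63
i=1: 55!=63
i=2: 17!=63
i=3: 29!=63
i=4: 76!=63
i=5: 2!=63
i=6: 89!=63
i=7: 10!=63
i=8: 63==63 found!

Found at 8, 9 comps


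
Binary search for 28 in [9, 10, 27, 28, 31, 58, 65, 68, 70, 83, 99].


Step 1: lo=0, hi=10, mid=5, val=58
Step 2: lo=0, hi=4, mid=2, val=27
Step 3: lo=3, hi=4, mid=3, val=28

Found at index 3


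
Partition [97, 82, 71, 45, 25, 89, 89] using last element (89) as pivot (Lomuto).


Pivot: 89
  82 <= 89: swap -> [82, 97, 71, 45, 25, 89, 89]
  71 <= 89: swap -> [82, 71, 97, 45, 25, 89, 89]
  45 <= 89: swap -> [82, 71, 45, 97, 25, 89, 89]
  25 <= 89: swap -> [82, 71, 45, 25, 97, 89, 89]
  89 <= 89: swap -> [82, 71, 45, 25, 89, 97, 89]
Place pivot at 5: [82, 71, 45, 25, 89, 89, 97]

Partitioned: [82, 71, 45, 25, 89, 89, 97]


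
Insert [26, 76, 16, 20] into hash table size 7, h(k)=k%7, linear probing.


Insert 26: h=5 -> slot 5
Insert 76: h=6 -> slot 6
Insert 16: h=2 -> slot 2
Insert 20: h=6, 1 probes -> slot 0

Table: [20, None, 16, None, None, 26, 76]


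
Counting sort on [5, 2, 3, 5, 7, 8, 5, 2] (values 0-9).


Input: [5, 2, 3, 5, 7, 8, 5, 2]
Counts: [0, 0, 2, 1, 0, 3, 0, 1, 1, 0]

Sorted: [2, 2, 3, 5, 5, 5, 7, 8]


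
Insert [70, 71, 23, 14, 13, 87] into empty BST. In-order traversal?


Insert 70: root
Insert 71: R from 70
Insert 23: L from 70
Insert 14: L from 70 -> L from 23
Insert 13: L from 70 -> L from 23 -> L from 14
Insert 87: R from 70 -> R from 71

In-order: [13, 14, 23, 70, 71, 87]


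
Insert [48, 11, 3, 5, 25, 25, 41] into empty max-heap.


Insert 48: [48]
Insert 11: [48, 11]
Insert 3: [48, 11, 3]
Insert 5: [48, 11, 3, 5]
Insert 25: [48, 25, 3, 5, 11]
Insert 25: [48, 25, 25, 5, 11, 3]
Insert 41: [48, 25, 41, 5, 11, 3, 25]

Final heap: [48, 25, 41, 5, 11, 3, 25]


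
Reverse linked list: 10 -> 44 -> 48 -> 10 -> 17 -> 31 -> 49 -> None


Step 1: curr=10, set curr.next=prev(None) | reversed so far: 10
Step 2: curr=44, set curr.next=prev(10) | reversed so far: 44 -> 10
Step 3: curr=48, set curr.next=prev(44) | reversed so far: 48 -> 44 -> 10
Step 4: curr=10, set curr.next=prev(48) | reversed so far: 10 -> 48 -> 44 -> 10
Step 5: curr=17, set curr.next=prev(10) | reversed so far: 17 -> 10 -> 48 -> 44 -> 10
Step 6: curr=31, set curr.next=prev(17) | reversed so far: 31 -> 17 -> 10 -> 48 -> 44 -> 10
Step 7: curr=49, set curr.next=prev(31) | reversed so far: 49 -> 31 -> 17 -> 10 -> 48 -> 44 -> 10

49 -> 31 -> 17 -> 10 -> 48 -> 44 -> 10 -> None


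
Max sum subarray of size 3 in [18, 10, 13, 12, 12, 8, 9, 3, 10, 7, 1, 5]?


[0:3]: 41
[1:4]: 35
[2:5]: 37
[3:6]: 32
[4:7]: 29
[5:8]: 20
[6:9]: 22
[7:10]: 20
[8:11]: 18
[9:12]: 13

Max: 41 at [0:3]


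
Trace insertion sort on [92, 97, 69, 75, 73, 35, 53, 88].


Initial: [92, 97, 69, 75, 73, 35, 53, 88]
Insert 97: [92, 97, 69, 75, 73, 35, 53, 88]
Insert 69: [69, 92, 97, 75, 73, 35, 53, 88]
Insert 75: [69, 75, 92, 97, 73, 35, 53, 88]
Insert 73: [69, 73, 75, 92, 97, 35, 53, 88]
Insert 35: [35, 69, 73, 75, 92, 97, 53, 88]
Insert 53: [35, 53, 69, 73, 75, 92, 97, 88]
Insert 88: [35, 53, 69, 73, 75, 88, 92, 97]

Sorted: [35, 53, 69, 73, 75, 88, 92, 97]


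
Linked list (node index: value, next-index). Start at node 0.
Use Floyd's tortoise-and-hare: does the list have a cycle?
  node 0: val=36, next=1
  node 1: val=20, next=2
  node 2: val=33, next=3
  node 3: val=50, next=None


Floyd's tortoise (slow, +1) and hare (fast, +2):
  init: slow=0, fast=0
  step 1: slow=1, fast=2
  step 2: fast 2->3->None, no cycle

Cycle: no


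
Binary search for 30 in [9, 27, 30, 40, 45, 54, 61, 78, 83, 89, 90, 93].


Step 1: lo=0, hi=11, mid=5, val=54
Step 2: lo=0, hi=4, mid=2, val=30

Found at index 2


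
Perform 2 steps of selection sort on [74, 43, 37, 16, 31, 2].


Initial: [74, 43, 37, 16, 31, 2]
Step 1: min=2 at 5
  Swap: [2, 43, 37, 16, 31, 74]
Step 2: min=16 at 3
  Swap: [2, 16, 37, 43, 31, 74]

After 2 steps: [2, 16, 37, 43, 31, 74]


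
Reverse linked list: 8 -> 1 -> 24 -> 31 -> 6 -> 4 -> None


Step 1: curr=8, set curr.next=prev(None) | reversed so far: 8
Step 2: curr=1, set curr.next=prev(8) | reversed so far: 1 -> 8
Step 3: curr=24, set curr.next=prev(1) | reversed so far: 24 -> 1 -> 8
Step 4: curr=31, set curr.next=prev(24) | reversed so far: 31 -> 24 -> 1 -> 8
Step 5: curr=6, set curr.next=prev(31) | reversed so far: 6 -> 31 -> 24 -> 1 -> 8
Step 6: curr=4, set curr.next=prev(6) | reversed so far: 4 -> 6 -> 31 -> 24 -> 1 -> 8

4 -> 6 -> 31 -> 24 -> 1 -> 8 -> None


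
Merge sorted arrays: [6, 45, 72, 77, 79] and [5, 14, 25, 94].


Take 5 from B
Take 6 from A
Take 14 from B
Take 25 from B
Take 45 from A
Take 72 from A
Take 77 from A
Take 79 from A

Merged: [5, 6, 14, 25, 45, 72, 77, 79, 94]


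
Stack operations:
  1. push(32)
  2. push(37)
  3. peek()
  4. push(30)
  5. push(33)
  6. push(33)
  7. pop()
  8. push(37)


push(32) -> [32]
push(37) -> [32, 37]
peek()->37
push(30) -> [32, 37, 30]
push(33) -> [32, 37, 30, 33]
push(33) -> [32, 37, 30, 33, 33]
pop()->33, [32, 37, 30, 33]
push(37) -> [32, 37, 30, 33, 37]

Final stack: [32, 37, 30, 33, 37]


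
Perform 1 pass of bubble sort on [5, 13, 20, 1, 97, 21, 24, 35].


Initial: [5, 13, 20, 1, 97, 21, 24, 35]
Pass 1: [5, 13, 1, 20, 21, 24, 35, 97] (4 swaps)

After 1 pass: [5, 13, 1, 20, 21, 24, 35, 97]


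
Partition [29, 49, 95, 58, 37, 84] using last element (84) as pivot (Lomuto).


Pivot: 84
  29 <= 84: advance i (no swap)
  49 <= 84: advance i (no swap)
  58 <= 84: swap -> [29, 49, 58, 95, 37, 84]
  37 <= 84: swap -> [29, 49, 58, 37, 95, 84]
Place pivot at 4: [29, 49, 58, 37, 84, 95]

Partitioned: [29, 49, 58, 37, 84, 95]


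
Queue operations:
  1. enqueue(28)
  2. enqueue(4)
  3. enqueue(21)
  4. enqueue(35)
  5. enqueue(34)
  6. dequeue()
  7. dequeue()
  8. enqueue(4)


enqueue(28) -> [28]
enqueue(4) -> [28, 4]
enqueue(21) -> [28, 4, 21]
enqueue(35) -> [28, 4, 21, 35]
enqueue(34) -> [28, 4, 21, 35, 34]
dequeue()->28, [4, 21, 35, 34]
dequeue()->4, [21, 35, 34]
enqueue(4) -> [21, 35, 34, 4]

Final queue: [21, 35, 34, 4]


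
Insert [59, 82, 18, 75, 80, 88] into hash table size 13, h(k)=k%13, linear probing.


Insert 59: h=7 -> slot 7
Insert 82: h=4 -> slot 4
Insert 18: h=5 -> slot 5
Insert 75: h=10 -> slot 10
Insert 80: h=2 -> slot 2
Insert 88: h=10, 1 probes -> slot 11

Table: [None, None, 80, None, 82, 18, None, 59, None, None, 75, 88, None]
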